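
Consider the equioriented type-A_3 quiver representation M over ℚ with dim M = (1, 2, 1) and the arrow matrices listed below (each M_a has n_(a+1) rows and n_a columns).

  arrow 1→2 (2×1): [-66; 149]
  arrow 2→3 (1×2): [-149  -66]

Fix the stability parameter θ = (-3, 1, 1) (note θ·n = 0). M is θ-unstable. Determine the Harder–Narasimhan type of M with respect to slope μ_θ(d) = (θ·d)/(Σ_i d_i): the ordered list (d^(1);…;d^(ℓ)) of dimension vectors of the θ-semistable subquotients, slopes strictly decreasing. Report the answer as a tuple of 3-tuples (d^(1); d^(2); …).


Barcode: M ≅ I[1,2], I[2,3]. HN layers by μ_θ (2 steps, strictly decreasing):
  μ^(1)=1; μ^(2)=-3

((0, 2, 1); (1, 0, 0))


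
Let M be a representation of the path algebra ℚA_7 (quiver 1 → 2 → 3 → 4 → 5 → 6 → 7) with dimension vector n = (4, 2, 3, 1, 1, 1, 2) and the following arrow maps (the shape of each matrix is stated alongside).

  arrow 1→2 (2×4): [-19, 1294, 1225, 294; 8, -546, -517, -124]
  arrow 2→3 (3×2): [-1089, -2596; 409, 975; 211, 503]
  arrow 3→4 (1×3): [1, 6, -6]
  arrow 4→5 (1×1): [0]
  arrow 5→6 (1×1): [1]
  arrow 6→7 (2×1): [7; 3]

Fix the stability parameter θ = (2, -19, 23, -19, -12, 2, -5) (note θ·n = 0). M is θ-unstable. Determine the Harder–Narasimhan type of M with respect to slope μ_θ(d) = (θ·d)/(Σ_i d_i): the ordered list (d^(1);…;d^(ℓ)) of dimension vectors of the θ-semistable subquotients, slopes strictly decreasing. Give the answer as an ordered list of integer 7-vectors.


Via rank(M_{q-1}∘⋯∘M_p): M ≅ I[1,1]^2, I[1,3], I[1,4], I[3,3], I[5,7], I[7,7].
μ_θ-semistable layers: μ^(1)=23; μ^(2)=2; μ^(3)=-3/2; μ^(4)=-5; μ^(5)=-17/2; μ^(6)=-12

((0, 0, 2, 0, 0, 0, 0); (2, 0, 1, 1, 0, 0, 0); (0, 0, 0, 0, 0, 1, 1); (0, 0, 0, 0, 0, 0, 1); (2, 2, 0, 0, 0, 0, 0); (0, 0, 0, 0, 1, 0, 0))


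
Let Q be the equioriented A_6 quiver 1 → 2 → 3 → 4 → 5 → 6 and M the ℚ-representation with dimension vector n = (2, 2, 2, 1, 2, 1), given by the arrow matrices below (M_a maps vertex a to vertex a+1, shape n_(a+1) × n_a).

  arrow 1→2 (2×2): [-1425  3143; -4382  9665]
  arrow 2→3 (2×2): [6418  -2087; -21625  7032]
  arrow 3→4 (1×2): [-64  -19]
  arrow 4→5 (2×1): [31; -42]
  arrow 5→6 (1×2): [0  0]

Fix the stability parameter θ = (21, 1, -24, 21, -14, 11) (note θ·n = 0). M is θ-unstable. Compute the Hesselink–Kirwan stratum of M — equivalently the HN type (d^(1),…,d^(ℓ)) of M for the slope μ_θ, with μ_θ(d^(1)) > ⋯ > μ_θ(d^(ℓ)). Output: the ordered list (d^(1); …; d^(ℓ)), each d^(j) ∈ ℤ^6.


Interval decomposition of M: I[1,3], I[1,5], I[5,5], I[6,6].
HN type (ℓ=4): μ^(1)=11; μ^(2)=7/2; μ^(3)=-2/3; μ^(4)=-14

((0, 0, 0, 0, 0, 1); (0, 0, 0, 1, 1, 0); (2, 2, 2, 0, 0, 0); (0, 0, 0, 0, 1, 0))


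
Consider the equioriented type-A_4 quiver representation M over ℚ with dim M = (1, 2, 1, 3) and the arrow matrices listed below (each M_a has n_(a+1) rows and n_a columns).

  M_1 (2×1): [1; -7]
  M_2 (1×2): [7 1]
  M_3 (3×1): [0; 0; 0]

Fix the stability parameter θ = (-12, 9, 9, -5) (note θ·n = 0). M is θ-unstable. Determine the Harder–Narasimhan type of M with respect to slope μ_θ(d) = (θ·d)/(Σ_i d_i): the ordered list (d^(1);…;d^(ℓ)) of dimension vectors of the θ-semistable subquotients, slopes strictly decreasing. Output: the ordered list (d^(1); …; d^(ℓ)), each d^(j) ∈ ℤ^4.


Interval decomposition of M: I[1,2], I[2,3], I[4,4]^3.
HN type (ℓ=3): μ^(1)=9; μ^(2)=-5; μ^(3)=-12

((0, 2, 1, 0); (0, 0, 0, 3); (1, 0, 0, 0))


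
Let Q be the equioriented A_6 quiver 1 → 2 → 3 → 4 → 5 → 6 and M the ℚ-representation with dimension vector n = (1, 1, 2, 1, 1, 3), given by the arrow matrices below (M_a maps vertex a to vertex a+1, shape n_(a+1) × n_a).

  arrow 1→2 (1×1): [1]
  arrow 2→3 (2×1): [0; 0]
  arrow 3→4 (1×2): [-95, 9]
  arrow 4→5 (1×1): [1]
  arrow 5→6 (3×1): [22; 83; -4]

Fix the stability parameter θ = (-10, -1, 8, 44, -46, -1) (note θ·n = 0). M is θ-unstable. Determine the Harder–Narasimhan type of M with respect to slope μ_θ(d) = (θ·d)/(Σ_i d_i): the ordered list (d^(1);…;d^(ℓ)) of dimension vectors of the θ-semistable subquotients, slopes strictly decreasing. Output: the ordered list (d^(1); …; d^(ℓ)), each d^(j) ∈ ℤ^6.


Interval decomposition of M: I[1,2], I[3,3], I[3,6], I[6,6]^2.
HN type (ℓ=4): μ^(1)=8; μ^(2)=5/4; μ^(3)=-1; μ^(4)=-10

((0, 0, 1, 0, 0, 0); (0, 0, 1, 1, 1, 1); (0, 1, 0, 0, 0, 2); (1, 0, 0, 0, 0, 0))


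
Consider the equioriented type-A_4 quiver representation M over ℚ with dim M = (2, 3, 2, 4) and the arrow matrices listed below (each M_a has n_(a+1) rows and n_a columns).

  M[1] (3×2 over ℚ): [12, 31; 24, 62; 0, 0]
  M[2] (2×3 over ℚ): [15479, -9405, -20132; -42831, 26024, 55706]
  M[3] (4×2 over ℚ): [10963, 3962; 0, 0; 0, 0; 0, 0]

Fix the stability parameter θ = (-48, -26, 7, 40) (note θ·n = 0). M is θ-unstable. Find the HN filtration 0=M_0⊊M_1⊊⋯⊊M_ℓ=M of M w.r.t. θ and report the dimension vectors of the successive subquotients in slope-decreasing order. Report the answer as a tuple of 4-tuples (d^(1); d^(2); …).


Via rank(M_{q-1}∘⋯∘M_p): M ≅ I[1,1], I[1,4], I[2,2], I[2,3], I[4,4]^3.
μ_θ-semistable layers: μ^(1)=40; μ^(2)=7; μ^(3)=-26; μ^(4)=-48

((0, 0, 0, 4); (0, 0, 2, 0); (0, 3, 0, 0); (2, 0, 0, 0))


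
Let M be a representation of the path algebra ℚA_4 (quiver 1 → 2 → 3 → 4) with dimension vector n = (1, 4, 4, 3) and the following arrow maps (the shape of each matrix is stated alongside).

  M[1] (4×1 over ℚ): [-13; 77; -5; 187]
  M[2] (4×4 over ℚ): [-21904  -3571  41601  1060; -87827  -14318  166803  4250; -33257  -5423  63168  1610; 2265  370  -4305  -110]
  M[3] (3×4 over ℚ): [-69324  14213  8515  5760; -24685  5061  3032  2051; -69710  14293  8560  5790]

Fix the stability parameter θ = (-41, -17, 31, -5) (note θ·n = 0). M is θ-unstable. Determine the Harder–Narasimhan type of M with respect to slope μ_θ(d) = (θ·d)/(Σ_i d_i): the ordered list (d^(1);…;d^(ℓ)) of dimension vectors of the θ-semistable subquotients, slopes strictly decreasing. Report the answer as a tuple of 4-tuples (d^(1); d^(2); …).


Barcode: M ≅ I[1,2], I[2,2], I[2,4]^2, I[3,3], I[3,4]. HN layers by μ_θ (4 steps, strictly decreasing):
  μ^(1)=31; μ^(2)=13; μ^(3)=-17; μ^(4)=-41

((0, 0, 1, 0); (0, 0, 3, 3); (0, 4, 0, 0); (1, 0, 0, 0))


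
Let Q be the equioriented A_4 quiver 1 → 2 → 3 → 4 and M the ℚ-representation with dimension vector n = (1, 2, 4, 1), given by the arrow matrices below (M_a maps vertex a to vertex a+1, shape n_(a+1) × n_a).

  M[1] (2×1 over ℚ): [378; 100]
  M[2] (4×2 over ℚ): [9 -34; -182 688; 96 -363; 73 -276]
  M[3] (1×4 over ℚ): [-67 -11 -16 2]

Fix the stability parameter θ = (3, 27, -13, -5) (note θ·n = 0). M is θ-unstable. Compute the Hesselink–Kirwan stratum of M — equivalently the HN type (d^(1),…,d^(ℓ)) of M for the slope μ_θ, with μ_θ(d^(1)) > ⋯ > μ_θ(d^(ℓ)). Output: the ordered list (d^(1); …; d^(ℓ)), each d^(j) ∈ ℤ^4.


Barcode: M ≅ I[1,4], I[2,3], I[3,3]^2. HN layers by μ_θ (3 steps, strictly decreasing):
  μ^(1)=7; μ^(2)=3; μ^(3)=-13

((0, 1, 1, 0); (1, 1, 1, 1); (0, 0, 2, 0))


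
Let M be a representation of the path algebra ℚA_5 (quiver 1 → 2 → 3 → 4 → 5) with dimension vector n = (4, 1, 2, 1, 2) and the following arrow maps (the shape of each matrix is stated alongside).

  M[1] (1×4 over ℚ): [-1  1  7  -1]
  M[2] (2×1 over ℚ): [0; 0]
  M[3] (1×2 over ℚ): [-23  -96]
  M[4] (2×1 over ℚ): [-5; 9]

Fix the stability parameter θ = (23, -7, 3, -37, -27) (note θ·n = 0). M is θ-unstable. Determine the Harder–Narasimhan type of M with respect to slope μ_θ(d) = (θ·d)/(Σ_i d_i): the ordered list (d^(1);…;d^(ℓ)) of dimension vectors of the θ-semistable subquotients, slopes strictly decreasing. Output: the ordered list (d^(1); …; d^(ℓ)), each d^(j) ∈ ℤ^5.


Interval decomposition of M: I[1,1]^3, I[1,2], I[3,3], I[3,5], I[5,5].
HN type (ℓ=5): μ^(1)=23; μ^(2)=8; μ^(3)=3; μ^(4)=-61/3; μ^(5)=-27

((3, 0, 0, 0, 0); (1, 1, 0, 0, 0); (0, 0, 1, 0, 0); (0, 0, 1, 1, 1); (0, 0, 0, 0, 1))


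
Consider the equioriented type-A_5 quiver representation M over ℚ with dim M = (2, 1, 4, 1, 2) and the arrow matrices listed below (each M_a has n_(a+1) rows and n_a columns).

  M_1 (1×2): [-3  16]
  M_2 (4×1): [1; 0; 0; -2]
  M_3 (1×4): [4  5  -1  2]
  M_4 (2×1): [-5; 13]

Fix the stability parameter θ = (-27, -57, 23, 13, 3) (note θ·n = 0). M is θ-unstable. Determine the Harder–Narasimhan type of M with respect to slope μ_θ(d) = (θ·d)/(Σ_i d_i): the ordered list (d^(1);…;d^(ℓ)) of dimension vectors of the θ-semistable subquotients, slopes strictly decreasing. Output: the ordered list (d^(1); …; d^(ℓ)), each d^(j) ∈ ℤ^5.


Barcode: M ≅ I[1,1], I[1,3], I[3,3]^2, I[3,5], I[5,5]. HN layers by μ_θ (5 steps, strictly decreasing):
  μ^(1)=23; μ^(2)=13; μ^(3)=3; μ^(4)=-27; μ^(5)=-42

((0, 0, 3, 0, 0); (0, 0, 1, 1, 1); (0, 0, 0, 0, 1); (1, 0, 0, 0, 0); (1, 1, 0, 0, 0))


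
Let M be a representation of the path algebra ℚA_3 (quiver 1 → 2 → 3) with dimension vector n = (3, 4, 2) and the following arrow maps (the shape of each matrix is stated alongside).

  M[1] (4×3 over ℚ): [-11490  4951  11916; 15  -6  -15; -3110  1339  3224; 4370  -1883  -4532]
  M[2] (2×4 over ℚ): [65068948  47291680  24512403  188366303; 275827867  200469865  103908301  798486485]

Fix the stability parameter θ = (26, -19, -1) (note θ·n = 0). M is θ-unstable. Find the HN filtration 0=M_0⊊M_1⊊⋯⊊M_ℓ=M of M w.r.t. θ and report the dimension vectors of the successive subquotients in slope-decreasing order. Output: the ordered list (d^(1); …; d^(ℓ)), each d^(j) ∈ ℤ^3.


Interval decomposition of M: I[1,1], I[1,3]^2, I[2,2]^2.
HN type (ℓ=3): μ^(1)=26; μ^(2)=2; μ^(3)=-19

((1, 0, 0); (2, 2, 2); (0, 2, 0))


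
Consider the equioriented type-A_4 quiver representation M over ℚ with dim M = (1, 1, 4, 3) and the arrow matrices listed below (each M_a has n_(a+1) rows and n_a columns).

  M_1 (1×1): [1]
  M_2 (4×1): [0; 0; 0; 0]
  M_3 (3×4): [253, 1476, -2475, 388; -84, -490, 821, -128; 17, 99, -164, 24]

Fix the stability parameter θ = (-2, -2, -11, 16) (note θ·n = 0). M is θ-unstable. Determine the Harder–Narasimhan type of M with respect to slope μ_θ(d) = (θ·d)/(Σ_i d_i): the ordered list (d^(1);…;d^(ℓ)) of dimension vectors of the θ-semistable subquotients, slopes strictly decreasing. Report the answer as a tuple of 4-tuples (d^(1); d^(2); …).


Interval decomposition of M: I[1,2], I[3,3], I[3,4]^3.
HN type (ℓ=3): μ^(1)=16; μ^(2)=-2; μ^(3)=-11

((0, 0, 0, 3); (1, 1, 0, 0); (0, 0, 4, 0))


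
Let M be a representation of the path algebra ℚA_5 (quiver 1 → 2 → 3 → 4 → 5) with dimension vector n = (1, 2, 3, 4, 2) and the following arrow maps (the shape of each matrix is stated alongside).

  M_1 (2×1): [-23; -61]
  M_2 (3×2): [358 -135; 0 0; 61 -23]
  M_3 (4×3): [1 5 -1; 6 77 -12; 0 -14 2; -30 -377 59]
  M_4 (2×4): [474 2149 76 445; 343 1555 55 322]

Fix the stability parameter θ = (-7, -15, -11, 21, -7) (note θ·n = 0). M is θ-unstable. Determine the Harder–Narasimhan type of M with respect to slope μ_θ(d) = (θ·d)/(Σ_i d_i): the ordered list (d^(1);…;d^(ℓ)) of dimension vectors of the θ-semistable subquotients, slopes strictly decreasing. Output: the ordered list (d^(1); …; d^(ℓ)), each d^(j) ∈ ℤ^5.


Via rank(M_{q-1}∘⋯∘M_p): M ≅ I[1,5], I[2,5], I[3,4], I[4,4].
μ_θ-semistable layers: μ^(1)=21; μ^(2)=7; μ^(3)=-11; μ^(4)=-15

((0, 0, 0, 2, 0); (0, 0, 0, 2, 2); (1, 1, 3, 0, 0); (0, 1, 0, 0, 0))


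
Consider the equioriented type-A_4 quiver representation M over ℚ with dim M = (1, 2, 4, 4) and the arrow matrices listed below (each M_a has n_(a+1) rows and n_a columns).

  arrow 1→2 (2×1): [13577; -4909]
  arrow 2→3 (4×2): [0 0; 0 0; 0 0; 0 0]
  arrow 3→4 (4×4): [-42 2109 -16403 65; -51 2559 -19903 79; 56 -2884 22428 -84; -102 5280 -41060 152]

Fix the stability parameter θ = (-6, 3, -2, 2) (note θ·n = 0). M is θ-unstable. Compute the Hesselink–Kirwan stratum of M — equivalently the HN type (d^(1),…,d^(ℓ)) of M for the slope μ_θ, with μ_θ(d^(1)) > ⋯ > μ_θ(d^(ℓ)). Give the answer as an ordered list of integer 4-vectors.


Interval decomposition of M: I[1,2], I[2,2], I[3,3]^2, I[3,4]^2, I[4,4]^2.
HN type (ℓ=4): μ^(1)=3; μ^(2)=2; μ^(3)=-2; μ^(4)=-6

((0, 2, 0, 0); (0, 0, 0, 4); (0, 0, 4, 0); (1, 0, 0, 0))


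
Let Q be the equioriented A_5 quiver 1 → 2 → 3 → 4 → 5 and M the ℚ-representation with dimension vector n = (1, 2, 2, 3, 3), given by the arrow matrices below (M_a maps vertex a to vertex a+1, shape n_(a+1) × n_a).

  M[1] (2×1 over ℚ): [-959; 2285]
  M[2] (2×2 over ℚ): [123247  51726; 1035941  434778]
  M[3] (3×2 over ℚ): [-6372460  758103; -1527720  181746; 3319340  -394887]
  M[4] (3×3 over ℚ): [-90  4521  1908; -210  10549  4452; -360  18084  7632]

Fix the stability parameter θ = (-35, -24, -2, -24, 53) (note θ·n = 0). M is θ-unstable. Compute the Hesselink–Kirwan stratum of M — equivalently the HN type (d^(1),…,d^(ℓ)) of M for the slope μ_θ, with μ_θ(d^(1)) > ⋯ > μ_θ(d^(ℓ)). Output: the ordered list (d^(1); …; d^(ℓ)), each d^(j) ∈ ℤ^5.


Barcode: M ≅ I[1,4], I[2,2], I[3,3], I[4,4], I[4,5], I[5,5]^2. HN layers by μ_θ (5 steps, strictly decreasing):
  μ^(1)=53; μ^(2)=-2; μ^(3)=-13; μ^(4)=-24; μ^(5)=-35

((0, 0, 0, 0, 3); (0, 0, 1, 0, 0); (0, 0, 1, 1, 0); (0, 2, 0, 2, 0); (1, 0, 0, 0, 0))


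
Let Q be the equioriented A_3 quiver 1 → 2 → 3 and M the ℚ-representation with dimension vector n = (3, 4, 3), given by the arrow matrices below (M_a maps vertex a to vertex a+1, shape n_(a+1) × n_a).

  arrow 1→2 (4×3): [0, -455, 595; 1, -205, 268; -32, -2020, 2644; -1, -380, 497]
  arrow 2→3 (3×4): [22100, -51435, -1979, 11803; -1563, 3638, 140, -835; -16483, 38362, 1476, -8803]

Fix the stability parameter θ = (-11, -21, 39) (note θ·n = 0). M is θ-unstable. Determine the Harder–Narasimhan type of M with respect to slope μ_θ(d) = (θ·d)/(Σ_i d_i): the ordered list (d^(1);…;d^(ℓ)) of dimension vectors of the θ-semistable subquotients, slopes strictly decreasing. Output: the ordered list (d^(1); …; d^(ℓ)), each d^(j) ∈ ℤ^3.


Via rank(M_{q-1}∘⋯∘M_p): M ≅ I[1,1], I[1,3]^2, I[2,2], I[2,3].
μ_θ-semistable layers: μ^(1)=39; μ^(2)=-11; μ^(3)=-16; μ^(4)=-21

((0, 0, 3); (1, 0, 0); (2, 2, 0); (0, 2, 0))


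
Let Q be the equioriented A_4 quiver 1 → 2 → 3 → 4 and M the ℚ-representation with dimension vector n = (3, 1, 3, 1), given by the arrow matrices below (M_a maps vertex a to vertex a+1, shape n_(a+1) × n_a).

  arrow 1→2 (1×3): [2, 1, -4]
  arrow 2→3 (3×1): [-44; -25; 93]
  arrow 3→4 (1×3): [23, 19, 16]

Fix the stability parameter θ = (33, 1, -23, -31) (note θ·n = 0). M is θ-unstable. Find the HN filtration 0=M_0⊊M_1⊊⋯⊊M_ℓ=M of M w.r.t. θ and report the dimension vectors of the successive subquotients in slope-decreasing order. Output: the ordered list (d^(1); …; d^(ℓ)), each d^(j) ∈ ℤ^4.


Via rank(M_{q-1}∘⋯∘M_p): M ≅ I[1,1]^2, I[1,4], I[3,3]^2.
μ_θ-semistable layers: μ^(1)=33; μ^(2)=-5; μ^(3)=-23

((2, 0, 0, 0); (1, 1, 1, 1); (0, 0, 2, 0))


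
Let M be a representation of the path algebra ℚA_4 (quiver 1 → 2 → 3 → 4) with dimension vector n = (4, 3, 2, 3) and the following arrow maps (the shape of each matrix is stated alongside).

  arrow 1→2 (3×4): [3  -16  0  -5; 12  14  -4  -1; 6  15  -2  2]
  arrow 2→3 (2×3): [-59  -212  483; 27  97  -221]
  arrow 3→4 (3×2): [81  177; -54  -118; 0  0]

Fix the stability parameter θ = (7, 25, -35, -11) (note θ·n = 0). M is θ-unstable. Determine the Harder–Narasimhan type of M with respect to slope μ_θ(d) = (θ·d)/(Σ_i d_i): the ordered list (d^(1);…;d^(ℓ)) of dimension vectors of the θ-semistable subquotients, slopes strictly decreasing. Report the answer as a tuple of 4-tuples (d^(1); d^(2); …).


Interval decomposition of M: I[1,1], I[1,2], I[1,3], I[1,4], I[4,4]^2.
HN type (ℓ=5): μ^(1)=25; μ^(2)=7; μ^(3)=-1; μ^(4)=-7/2; μ^(5)=-11

((0, 1, 0, 0); (2, 0, 0, 0); (1, 1, 1, 0); (1, 1, 1, 1); (0, 0, 0, 2))


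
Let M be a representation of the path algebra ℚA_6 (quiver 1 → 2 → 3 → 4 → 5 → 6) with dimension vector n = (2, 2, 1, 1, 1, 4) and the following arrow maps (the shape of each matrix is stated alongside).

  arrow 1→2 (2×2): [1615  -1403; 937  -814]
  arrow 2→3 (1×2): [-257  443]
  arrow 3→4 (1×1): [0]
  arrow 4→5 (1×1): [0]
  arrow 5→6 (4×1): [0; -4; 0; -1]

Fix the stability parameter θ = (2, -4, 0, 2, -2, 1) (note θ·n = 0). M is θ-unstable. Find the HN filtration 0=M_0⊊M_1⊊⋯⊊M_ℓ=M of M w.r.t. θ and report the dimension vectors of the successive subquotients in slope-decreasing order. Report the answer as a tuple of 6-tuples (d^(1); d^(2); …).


Via rank(M_{q-1}∘⋯∘M_p): M ≅ I[1,2], I[1,3], I[4,4], I[5,6], I[6,6]^3.
μ_θ-semistable layers: μ^(1)=2; μ^(2)=1; μ^(3)=0; μ^(4)=-1; μ^(5)=-2

((0, 0, 0, 1, 0, 0); (0, 0, 0, 0, 0, 4); (0, 0, 1, 0, 0, 0); (2, 2, 0, 0, 0, 0); (0, 0, 0, 0, 1, 0))


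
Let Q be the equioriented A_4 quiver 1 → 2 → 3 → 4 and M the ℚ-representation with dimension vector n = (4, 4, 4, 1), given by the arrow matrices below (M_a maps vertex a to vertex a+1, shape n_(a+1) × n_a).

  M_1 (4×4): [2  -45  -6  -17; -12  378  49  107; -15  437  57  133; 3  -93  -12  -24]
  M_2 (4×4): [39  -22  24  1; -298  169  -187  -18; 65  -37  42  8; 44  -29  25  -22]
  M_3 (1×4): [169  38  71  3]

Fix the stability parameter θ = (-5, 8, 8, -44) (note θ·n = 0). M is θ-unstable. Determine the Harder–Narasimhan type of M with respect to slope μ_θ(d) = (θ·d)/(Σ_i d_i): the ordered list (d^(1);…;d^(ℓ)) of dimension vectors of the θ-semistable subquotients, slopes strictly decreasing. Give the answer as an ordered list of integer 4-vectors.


Interval decomposition of M: I[1,1], I[1,3]^2, I[1,4], I[2,3].
HN type (ℓ=3): μ^(1)=8; μ^(2)=-5; μ^(3)=-33/4

((0, 3, 3, 0); (3, 0, 0, 0); (1, 1, 1, 1))


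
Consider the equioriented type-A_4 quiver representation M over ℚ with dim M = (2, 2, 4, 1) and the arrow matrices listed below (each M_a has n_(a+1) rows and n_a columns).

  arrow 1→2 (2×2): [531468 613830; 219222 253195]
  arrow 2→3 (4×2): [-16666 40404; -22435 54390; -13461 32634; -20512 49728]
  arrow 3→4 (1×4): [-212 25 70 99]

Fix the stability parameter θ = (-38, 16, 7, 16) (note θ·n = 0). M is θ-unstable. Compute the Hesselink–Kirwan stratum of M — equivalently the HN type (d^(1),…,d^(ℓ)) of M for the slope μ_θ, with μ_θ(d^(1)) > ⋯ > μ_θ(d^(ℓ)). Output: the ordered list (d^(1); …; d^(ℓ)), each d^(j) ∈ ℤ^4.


Interval decomposition of M: I[1,1], I[1,2], I[2,4], I[3,3]^3.
HN type (ℓ=4): μ^(1)=16; μ^(2)=23/2; μ^(3)=7; μ^(4)=-38

((0, 1, 0, 1); (0, 1, 1, 0); (0, 0, 3, 0); (2, 0, 0, 0))


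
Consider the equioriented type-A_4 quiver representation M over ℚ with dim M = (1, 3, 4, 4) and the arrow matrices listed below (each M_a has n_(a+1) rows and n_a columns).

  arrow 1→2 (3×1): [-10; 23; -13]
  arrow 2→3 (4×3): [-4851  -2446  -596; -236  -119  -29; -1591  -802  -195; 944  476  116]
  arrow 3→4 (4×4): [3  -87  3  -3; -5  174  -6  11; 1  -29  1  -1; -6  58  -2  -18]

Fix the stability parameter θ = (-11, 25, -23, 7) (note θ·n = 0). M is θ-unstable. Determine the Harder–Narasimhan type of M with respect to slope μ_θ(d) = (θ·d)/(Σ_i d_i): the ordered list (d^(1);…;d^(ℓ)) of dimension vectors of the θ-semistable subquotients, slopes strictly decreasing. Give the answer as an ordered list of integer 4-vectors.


Interval decomposition of M: I[1,4], I[2,3], I[2,4], I[3,3], I[4,4]^2.
HN type (ℓ=4): μ^(1)=7; μ^(2)=1; μ^(3)=-11; μ^(4)=-23

((0, 0, 0, 4); (0, 3, 3, 0); (1, 0, 0, 0); (0, 0, 1, 0))


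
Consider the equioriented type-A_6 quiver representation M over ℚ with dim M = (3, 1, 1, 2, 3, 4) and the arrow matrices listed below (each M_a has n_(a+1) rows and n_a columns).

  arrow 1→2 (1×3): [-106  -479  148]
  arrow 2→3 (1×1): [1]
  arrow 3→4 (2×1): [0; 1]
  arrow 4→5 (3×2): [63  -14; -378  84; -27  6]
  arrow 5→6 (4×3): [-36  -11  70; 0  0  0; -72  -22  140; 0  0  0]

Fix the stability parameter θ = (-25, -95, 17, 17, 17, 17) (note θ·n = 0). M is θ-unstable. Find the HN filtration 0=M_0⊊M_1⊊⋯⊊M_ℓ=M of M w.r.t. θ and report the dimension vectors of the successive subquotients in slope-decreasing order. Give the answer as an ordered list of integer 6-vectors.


Interval decomposition of M: I[1,1]^2, I[1,5], I[4,4], I[5,5], I[5,6], I[6,6]^3.
HN type (ℓ=3): μ^(1)=17; μ^(2)=-25; μ^(3)=-60

((0, 0, 1, 2, 3, 4); (2, 0, 0, 0, 0, 0); (1, 1, 0, 0, 0, 0))


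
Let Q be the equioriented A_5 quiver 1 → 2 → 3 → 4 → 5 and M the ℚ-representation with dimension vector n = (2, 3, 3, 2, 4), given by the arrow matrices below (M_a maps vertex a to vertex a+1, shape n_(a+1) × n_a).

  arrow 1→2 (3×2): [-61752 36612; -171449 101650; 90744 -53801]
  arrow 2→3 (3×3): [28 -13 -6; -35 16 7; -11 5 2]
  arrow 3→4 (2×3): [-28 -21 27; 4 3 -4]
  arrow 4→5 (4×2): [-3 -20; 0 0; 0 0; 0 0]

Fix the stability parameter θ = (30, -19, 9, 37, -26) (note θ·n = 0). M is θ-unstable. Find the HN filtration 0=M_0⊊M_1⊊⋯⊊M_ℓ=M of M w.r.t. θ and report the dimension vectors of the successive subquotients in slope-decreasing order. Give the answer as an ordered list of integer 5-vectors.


Barcode: M ≅ I[1,4], I[1,5], I[2,3], I[5,5]^3. HN layers by μ_θ (6 steps, strictly decreasing):
  μ^(1)=37; μ^(2)=9; μ^(3)=20/3; μ^(4)=11/2; μ^(5)=-19; μ^(6)=-26

((0, 0, 0, 1, 0); (0, 0, 2, 0, 0); (0, 0, 1, 1, 1); (2, 2, 0, 0, 0); (0, 1, 0, 0, 0); (0, 0, 0, 0, 3))


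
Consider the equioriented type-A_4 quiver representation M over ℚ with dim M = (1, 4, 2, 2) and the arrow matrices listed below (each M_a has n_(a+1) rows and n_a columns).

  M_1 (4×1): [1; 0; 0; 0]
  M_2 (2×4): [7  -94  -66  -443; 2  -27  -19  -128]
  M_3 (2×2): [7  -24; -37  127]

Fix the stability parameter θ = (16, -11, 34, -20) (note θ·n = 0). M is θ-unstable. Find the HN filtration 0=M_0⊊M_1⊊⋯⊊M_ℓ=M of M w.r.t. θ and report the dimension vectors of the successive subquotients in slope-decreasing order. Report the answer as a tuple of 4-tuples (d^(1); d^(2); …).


Barcode: M ≅ I[1,4], I[2,2]^2, I[2,4]. HN layers by μ_θ (3 steps, strictly decreasing):
  μ^(1)=7; μ^(2)=5/2; μ^(3)=-11

((0, 0, 2, 2); (1, 1, 0, 0); (0, 3, 0, 0))


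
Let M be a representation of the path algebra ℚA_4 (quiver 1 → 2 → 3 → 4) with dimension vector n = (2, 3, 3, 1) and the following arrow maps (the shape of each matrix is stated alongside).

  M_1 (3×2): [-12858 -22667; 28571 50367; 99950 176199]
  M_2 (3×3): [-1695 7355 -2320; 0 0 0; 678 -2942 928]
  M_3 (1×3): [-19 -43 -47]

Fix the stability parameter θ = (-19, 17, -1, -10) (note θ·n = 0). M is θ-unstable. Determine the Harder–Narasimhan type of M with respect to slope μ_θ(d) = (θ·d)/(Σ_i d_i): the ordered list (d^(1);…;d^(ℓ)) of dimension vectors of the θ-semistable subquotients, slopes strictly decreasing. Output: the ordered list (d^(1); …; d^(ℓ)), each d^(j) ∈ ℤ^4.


Via rank(M_{q-1}∘⋯∘M_p): M ≅ I[1,2], I[1,4], I[2,2], I[3,3]^2.
μ_θ-semistable layers: μ^(1)=17; μ^(2)=2; μ^(3)=-1; μ^(4)=-19

((0, 2, 0, 0); (0, 1, 1, 1); (0, 0, 2, 0); (2, 0, 0, 0))


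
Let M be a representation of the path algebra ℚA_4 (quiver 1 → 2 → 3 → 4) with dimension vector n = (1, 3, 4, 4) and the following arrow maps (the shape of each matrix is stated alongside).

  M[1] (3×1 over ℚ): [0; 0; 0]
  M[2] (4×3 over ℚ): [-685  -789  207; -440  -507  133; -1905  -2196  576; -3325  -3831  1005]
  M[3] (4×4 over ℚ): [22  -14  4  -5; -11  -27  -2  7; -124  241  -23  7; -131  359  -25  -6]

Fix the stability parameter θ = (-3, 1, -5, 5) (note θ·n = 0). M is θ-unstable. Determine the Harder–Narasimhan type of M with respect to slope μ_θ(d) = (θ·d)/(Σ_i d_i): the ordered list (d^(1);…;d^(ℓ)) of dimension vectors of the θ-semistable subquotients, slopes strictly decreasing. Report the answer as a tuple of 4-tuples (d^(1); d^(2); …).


Barcode: M ≅ I[1,1], I[2,2], I[2,4]^2, I[3,4]^2. HN layers by μ_θ (5 steps, strictly decreasing):
  μ^(1)=5; μ^(2)=1; μ^(3)=-2; μ^(4)=-3; μ^(5)=-5

((0, 0, 0, 4); (0, 1, 0, 0); (0, 2, 2, 0); (1, 0, 0, 0); (0, 0, 2, 0))


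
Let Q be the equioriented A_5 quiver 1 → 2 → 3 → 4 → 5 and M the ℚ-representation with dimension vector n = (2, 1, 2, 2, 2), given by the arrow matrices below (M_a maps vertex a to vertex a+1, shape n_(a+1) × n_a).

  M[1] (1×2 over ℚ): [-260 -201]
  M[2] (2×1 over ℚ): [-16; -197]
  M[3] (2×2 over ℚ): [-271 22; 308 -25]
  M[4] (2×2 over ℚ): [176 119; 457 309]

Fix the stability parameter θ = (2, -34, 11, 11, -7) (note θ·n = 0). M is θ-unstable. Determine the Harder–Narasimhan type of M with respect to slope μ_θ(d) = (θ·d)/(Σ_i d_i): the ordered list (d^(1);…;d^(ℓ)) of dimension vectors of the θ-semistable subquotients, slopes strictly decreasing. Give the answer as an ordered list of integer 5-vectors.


Barcode: M ≅ I[1,1], I[1,5], I[3,5]. HN layers by μ_θ (3 steps, strictly decreasing):
  μ^(1)=5; μ^(2)=2; μ^(3)=-16

((0, 0, 2, 2, 2); (1, 0, 0, 0, 0); (1, 1, 0, 0, 0))


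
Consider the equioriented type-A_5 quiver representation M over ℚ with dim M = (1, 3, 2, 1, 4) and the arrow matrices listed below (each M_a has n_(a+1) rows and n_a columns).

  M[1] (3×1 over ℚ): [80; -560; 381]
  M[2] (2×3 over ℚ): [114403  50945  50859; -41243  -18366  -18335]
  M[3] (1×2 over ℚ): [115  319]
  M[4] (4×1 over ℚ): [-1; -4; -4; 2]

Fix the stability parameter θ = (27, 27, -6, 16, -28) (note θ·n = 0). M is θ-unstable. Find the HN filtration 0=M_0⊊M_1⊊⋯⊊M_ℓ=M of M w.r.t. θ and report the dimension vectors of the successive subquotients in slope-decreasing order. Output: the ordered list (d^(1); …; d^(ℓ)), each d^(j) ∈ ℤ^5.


Barcode: M ≅ I[1,3], I[2,2], I[2,5], I[5,5]^3. HN layers by μ_θ (4 steps, strictly decreasing):
  μ^(1)=27; μ^(2)=16; μ^(3)=9/4; μ^(4)=-28

((0, 1, 0, 0, 0); (1, 1, 1, 0, 0); (0, 1, 1, 1, 1); (0, 0, 0, 0, 3))


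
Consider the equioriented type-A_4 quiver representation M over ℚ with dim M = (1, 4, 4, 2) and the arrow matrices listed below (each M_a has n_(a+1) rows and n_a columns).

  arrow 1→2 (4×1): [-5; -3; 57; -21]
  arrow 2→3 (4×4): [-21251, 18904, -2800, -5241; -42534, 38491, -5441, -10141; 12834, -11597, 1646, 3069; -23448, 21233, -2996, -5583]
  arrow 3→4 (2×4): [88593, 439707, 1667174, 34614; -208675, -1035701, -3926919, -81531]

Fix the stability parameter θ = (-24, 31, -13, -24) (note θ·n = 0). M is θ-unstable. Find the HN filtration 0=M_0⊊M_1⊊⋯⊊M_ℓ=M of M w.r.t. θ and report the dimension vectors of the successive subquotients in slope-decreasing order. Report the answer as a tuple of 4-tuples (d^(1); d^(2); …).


Interval decomposition of M: I[1,4], I[2,2], I[2,3], I[2,4], I[3,3].
HN type (ℓ=5): μ^(1)=31; μ^(2)=9; μ^(3)=-2; μ^(4)=-13; μ^(5)=-24

((0, 1, 0, 0); (0, 1, 1, 0); (0, 2, 2, 2); (0, 0, 1, 0); (1, 0, 0, 0))


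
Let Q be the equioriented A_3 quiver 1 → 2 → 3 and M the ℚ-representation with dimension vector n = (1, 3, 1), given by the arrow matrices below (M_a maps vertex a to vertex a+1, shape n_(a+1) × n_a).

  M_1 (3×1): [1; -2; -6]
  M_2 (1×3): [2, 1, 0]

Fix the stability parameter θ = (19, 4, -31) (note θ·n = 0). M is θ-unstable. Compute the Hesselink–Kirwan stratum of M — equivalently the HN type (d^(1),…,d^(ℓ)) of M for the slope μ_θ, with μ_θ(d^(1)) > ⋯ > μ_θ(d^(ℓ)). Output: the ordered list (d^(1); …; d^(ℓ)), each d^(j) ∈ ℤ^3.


Interval decomposition of M: I[1,2], I[2,2], I[2,3].
HN type (ℓ=3): μ^(1)=23/2; μ^(2)=4; μ^(3)=-27/2

((1, 1, 0); (0, 1, 0); (0, 1, 1))


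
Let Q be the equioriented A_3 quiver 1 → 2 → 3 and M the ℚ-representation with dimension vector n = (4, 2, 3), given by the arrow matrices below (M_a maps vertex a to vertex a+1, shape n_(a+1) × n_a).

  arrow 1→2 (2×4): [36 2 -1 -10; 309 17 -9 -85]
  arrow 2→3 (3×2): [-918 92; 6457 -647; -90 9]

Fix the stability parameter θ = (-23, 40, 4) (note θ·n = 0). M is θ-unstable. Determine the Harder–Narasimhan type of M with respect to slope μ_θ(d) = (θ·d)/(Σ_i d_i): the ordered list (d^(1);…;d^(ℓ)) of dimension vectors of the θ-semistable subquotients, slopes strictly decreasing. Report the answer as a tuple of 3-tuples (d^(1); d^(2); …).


Barcode: M ≅ I[1,1]^2, I[1,3]^2, I[3,3]. HN layers by μ_θ (3 steps, strictly decreasing):
  μ^(1)=22; μ^(2)=4; μ^(3)=-23

((0, 2, 2); (0, 0, 1); (4, 0, 0))


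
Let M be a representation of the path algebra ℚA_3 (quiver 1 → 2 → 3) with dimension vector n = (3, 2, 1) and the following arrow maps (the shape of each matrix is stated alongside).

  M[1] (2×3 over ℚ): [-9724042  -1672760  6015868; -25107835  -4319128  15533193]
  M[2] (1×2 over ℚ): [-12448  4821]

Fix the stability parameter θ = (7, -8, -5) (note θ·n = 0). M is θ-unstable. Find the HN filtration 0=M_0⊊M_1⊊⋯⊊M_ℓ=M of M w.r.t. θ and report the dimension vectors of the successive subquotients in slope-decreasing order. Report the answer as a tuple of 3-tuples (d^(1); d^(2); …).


Interval decomposition of M: I[1,1], I[1,2], I[1,3].
HN type (ℓ=3): μ^(1)=7; μ^(2)=-1/2; μ^(3)=-2

((1, 0, 0); (1, 1, 0); (1, 1, 1))


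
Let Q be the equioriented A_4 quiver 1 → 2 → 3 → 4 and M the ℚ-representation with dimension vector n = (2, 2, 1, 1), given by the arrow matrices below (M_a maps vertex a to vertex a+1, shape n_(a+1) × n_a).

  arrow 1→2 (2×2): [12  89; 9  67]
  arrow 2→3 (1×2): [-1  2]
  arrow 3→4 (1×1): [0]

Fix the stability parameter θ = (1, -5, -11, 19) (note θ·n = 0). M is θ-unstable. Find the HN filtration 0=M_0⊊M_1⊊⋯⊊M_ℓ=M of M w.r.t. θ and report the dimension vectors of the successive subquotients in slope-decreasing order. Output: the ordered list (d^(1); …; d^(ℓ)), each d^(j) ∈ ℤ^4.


Barcode: M ≅ I[1,2], I[1,3], I[4,4]. HN layers by μ_θ (3 steps, strictly decreasing):
  μ^(1)=19; μ^(2)=-2; μ^(3)=-5

((0, 0, 0, 1); (1, 1, 0, 0); (1, 1, 1, 0))


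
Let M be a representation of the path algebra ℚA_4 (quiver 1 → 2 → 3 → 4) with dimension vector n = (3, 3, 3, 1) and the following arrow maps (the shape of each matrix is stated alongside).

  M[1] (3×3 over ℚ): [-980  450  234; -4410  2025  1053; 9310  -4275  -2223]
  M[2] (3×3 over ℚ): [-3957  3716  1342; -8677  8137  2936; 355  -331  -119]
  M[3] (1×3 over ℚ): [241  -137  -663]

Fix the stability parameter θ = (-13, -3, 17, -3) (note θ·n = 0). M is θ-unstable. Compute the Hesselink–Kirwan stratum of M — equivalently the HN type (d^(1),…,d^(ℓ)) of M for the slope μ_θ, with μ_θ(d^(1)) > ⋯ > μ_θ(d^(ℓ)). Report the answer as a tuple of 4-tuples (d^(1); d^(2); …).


Via rank(M_{q-1}∘⋯∘M_p): M ≅ I[1,1]^2, I[1,4], I[2,3]^2.
μ_θ-semistable layers: μ^(1)=17; μ^(2)=7; μ^(3)=-3; μ^(4)=-13

((0, 0, 2, 0); (0, 0, 1, 1); (0, 3, 0, 0); (3, 0, 0, 0))


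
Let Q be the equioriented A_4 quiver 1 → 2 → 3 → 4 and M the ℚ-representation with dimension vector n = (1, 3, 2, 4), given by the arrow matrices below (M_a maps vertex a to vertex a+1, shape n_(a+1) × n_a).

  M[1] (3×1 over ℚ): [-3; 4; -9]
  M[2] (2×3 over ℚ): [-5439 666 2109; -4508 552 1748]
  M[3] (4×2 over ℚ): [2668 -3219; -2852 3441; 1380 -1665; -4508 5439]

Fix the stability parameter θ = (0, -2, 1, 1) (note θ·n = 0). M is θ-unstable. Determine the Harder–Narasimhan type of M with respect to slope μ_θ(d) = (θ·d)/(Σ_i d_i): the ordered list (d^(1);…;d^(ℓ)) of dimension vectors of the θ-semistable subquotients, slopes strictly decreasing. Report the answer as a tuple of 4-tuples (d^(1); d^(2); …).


Interval decomposition of M: I[1,2], I[2,2], I[2,3], I[3,4], I[4,4]^3.
HN type (ℓ=3): μ^(1)=1; μ^(2)=-1; μ^(3)=-2

((0, 0, 2, 4); (1, 1, 0, 0); (0, 2, 0, 0))


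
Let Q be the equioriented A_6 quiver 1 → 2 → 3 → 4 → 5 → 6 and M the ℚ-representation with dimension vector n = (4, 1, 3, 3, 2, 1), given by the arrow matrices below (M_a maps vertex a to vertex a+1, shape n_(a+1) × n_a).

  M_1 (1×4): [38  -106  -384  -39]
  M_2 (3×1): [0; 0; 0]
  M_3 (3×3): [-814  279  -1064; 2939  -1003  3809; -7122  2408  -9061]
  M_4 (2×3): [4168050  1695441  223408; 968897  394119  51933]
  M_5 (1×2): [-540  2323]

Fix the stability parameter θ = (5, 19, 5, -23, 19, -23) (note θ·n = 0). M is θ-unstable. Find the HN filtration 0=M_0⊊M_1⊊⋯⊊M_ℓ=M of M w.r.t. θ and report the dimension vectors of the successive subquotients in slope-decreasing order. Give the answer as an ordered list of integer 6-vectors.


Interval decomposition of M: I[1,1]^3, I[1,2], I[3,4], I[3,5], I[3,6].
HN type (ℓ=4): μ^(1)=19; μ^(2)=5; μ^(3)=-2; μ^(4)=-9

((0, 1, 0, 0, 1, 0); (4, 0, 0, 0, 0, 0); (0, 0, 0, 0, 1, 1); (0, 0, 3, 3, 0, 0))


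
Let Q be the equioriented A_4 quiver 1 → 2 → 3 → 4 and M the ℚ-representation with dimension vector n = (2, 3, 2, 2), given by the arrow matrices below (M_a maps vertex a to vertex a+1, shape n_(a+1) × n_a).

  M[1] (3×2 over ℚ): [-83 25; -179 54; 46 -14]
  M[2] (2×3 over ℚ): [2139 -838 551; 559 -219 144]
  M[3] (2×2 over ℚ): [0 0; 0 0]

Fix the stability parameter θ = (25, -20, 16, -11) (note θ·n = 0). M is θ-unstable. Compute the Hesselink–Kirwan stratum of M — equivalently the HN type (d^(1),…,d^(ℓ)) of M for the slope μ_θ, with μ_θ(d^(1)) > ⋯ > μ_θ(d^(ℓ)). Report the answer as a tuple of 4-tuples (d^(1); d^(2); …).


Barcode: M ≅ I[1,3]^2, I[2,2], I[4,4]^2. HN layers by μ_θ (4 steps, strictly decreasing):
  μ^(1)=16; μ^(2)=5/2; μ^(3)=-11; μ^(4)=-20

((0, 0, 2, 0); (2, 2, 0, 0); (0, 0, 0, 2); (0, 1, 0, 0))


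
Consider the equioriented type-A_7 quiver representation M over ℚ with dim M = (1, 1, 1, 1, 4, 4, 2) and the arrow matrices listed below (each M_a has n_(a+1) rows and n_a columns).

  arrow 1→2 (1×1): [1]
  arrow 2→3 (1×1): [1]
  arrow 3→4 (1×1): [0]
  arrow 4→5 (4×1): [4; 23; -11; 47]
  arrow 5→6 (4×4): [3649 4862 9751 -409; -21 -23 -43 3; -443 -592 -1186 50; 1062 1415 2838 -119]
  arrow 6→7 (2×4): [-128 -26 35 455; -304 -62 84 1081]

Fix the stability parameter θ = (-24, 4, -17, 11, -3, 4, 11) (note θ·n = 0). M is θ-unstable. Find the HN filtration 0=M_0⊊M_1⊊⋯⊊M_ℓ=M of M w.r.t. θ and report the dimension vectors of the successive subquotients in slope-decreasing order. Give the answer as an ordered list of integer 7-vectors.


Interval decomposition of M: I[1,3], I[4,6], I[5,6], I[5,7]^2.
HN type (ℓ=5): μ^(1)=11; μ^(2)=4; μ^(3)=-3; μ^(4)=-13/2; μ^(5)=-24

((0, 0, 0, 0, 0, 0, 2); (0, 0, 0, 1, 1, 4, 0); (0, 0, 0, 0, 3, 0, 0); (0, 1, 1, 0, 0, 0, 0); (1, 0, 0, 0, 0, 0, 0))


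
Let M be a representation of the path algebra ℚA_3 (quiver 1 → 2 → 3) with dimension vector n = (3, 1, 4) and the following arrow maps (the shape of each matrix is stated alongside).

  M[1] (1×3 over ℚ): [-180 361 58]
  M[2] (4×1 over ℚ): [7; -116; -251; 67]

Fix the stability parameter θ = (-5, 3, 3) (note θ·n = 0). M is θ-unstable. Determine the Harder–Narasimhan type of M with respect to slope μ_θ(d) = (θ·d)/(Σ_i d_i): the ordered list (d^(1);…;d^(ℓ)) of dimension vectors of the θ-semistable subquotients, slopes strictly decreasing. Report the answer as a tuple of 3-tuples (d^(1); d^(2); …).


Barcode: M ≅ I[1,1]^2, I[1,3], I[3,3]^3. HN layers by μ_θ (2 steps, strictly decreasing):
  μ^(1)=3; μ^(2)=-5

((0, 1, 4); (3, 0, 0))


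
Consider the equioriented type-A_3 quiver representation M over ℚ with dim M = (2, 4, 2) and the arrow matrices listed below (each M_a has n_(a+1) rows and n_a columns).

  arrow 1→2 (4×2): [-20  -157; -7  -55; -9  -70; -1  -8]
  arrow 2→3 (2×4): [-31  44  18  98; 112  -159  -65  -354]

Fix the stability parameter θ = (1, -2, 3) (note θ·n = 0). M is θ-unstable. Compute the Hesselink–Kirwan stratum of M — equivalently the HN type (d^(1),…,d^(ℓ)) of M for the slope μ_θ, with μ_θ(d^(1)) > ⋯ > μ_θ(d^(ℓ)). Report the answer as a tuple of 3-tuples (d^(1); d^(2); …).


Interval decomposition of M: I[1,2], I[1,3], I[2,2], I[2,3].
HN type (ℓ=3): μ^(1)=3; μ^(2)=-1/2; μ^(3)=-2

((0, 0, 2); (2, 2, 0); (0, 2, 0))


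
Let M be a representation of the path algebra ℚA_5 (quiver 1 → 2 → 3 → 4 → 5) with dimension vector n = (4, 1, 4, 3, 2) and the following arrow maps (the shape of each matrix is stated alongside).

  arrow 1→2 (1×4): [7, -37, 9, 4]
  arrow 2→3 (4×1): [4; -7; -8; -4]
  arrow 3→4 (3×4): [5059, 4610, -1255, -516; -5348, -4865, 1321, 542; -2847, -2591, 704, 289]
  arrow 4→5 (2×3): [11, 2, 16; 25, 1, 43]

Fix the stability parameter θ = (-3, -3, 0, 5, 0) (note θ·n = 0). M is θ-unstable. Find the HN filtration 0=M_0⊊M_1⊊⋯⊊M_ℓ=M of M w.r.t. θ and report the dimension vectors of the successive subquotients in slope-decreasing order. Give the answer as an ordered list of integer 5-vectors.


Interval decomposition of M: I[1,1]^3, I[1,4], I[3,3], I[3,5]^2.
HN type (ℓ=4): μ^(1)=5; μ^(2)=5/2; μ^(3)=0; μ^(4)=-3

((0, 0, 0, 1, 0); (0, 0, 0, 2, 2); (0, 0, 4, 0, 0); (4, 1, 0, 0, 0))


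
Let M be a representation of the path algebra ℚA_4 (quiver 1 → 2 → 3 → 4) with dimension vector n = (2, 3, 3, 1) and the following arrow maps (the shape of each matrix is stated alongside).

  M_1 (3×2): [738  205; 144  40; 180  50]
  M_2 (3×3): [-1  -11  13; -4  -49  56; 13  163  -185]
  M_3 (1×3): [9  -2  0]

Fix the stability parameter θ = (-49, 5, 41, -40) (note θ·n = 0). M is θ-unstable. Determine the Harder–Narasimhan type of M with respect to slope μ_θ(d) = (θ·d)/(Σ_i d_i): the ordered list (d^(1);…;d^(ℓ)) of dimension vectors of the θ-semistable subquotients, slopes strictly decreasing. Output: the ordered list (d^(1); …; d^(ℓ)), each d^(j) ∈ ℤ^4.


Barcode: M ≅ I[1,1], I[1,4], I[2,2], I[2,3], I[3,3]. HN layers by μ_θ (4 steps, strictly decreasing):
  μ^(1)=41; μ^(2)=5; μ^(3)=2; μ^(4)=-49

((0, 0, 2, 0); (0, 2, 0, 0); (0, 1, 1, 1); (2, 0, 0, 0))


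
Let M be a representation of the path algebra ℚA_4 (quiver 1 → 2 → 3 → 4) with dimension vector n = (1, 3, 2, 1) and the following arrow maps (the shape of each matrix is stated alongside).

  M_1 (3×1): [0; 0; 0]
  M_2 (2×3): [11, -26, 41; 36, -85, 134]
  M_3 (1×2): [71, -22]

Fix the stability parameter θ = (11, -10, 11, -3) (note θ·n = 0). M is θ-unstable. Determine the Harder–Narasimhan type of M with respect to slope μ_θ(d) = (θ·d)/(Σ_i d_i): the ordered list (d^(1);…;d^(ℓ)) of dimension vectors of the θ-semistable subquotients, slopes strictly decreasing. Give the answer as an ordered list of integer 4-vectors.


Via rank(M_{q-1}∘⋯∘M_p): M ≅ I[1,1], I[2,2], I[2,3], I[2,4].
μ_θ-semistable layers: μ^(1)=11; μ^(2)=4; μ^(3)=-10

((1, 0, 1, 0); (0, 0, 1, 1); (0, 3, 0, 0))


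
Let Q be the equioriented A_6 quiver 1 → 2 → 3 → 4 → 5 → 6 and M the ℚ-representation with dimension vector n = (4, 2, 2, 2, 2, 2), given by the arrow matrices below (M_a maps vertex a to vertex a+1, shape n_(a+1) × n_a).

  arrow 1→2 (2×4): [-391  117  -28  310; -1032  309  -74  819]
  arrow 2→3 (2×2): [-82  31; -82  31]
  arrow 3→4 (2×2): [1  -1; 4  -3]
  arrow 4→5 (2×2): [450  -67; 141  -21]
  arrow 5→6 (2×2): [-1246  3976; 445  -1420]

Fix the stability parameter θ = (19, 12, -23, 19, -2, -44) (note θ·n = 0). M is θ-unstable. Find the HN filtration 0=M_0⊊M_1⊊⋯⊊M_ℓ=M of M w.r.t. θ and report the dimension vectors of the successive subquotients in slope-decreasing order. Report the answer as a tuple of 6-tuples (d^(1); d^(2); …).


Interval decomposition of M: I[1,1]^2, I[1,2], I[1,6], I[3,5], I[6,6].
HN type (ℓ=6): μ^(1)=19; μ^(2)=31/2; μ^(3)=17/2; μ^(4)=-19/6; μ^(5)=-23; μ^(6)=-44

((2, 0, 0, 0, 0, 0); (1, 1, 0, 0, 0, 0); (0, 0, 0, 1, 1, 0); (1, 1, 1, 1, 1, 1); (0, 0, 1, 0, 0, 0); (0, 0, 0, 0, 0, 1))
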